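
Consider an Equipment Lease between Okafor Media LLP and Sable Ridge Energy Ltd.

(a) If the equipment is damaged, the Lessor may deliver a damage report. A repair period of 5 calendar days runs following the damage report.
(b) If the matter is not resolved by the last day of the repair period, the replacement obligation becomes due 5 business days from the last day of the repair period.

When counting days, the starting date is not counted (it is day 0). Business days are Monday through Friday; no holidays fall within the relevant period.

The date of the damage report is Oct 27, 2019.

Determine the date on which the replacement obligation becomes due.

Adding 5 calendar days to Oct 27, 2019 gives Nov 1, 2019, which is the last day of the repair period.
The date on which the replacement obligation becomes due: counting 5 business days from Friday, Nov 1, 2019 (Nov 4, Nov 5, Nov 6, Nov 7, Nov 8, skipping weekends) reaches Friday, Nov 8, 2019.

Nov 8, 2019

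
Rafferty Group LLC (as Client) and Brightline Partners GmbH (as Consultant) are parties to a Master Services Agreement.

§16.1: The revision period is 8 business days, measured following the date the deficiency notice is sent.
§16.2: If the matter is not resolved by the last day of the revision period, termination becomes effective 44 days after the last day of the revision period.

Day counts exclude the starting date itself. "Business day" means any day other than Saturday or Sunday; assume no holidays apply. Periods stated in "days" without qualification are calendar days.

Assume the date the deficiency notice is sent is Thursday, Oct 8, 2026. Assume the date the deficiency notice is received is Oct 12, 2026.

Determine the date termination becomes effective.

Dec 3, 2026

From Thursday, Oct 8, 2026, 8 business days (Oct 9, Oct 12, Oct 13, Oct 14, Oct 15, Oct 16, Oct 19, Oct 20, skipping weekends) brings us to Tuesday, Oct 20, 2026, which is the last day of the revision period.
The date termination becomes effective: Oct 20, 2026 + 44 days = Dec 3, 2026.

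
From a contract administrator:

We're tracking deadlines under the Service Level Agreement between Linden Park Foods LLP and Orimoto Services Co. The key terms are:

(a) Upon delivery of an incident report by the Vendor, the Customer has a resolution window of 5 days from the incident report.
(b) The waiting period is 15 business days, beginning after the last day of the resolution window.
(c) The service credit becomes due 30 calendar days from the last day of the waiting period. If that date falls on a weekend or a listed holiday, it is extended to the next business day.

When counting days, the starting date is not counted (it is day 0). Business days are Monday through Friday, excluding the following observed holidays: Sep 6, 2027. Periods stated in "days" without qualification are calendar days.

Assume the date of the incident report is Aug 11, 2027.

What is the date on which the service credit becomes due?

Oct 7, 2027

The last day of the resolution window: Aug 11, 2027 + 5 days = Aug 16, 2027.
From Monday, Aug 16, 2027, 15 business days (Aug 17, Aug 18, Aug 19, Aug 20, …, Sep 2, Sep 3, Sep 7, skipping weekends and the listed holiday on Sep 6) brings us to Tuesday, Sep 7, 2027, which is the last day of the waiting period.
The date on which the service credit becomes due: 30 calendar days after Sep 7, 2027 is Oct 7, 2027. Oct 7, 2027 is a Thursday and is not a listed holiday, so no roll-forward applies.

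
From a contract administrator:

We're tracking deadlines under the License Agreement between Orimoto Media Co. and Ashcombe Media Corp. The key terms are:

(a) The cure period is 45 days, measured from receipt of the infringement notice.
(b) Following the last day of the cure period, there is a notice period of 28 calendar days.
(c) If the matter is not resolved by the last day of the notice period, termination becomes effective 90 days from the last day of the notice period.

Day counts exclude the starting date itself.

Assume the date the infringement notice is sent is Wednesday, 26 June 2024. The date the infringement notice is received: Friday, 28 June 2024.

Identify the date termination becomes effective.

8 December 2024

Adding 45 calendar days to 28 June 2024 gives 12 August 2024, which is the last day of the cure period.
The last day of the notice period: 12 August 2024 + 28 days = 9 September 2024.
The date termination becomes effective: 90 calendar days after 9 September 2024 is 8 December 2024.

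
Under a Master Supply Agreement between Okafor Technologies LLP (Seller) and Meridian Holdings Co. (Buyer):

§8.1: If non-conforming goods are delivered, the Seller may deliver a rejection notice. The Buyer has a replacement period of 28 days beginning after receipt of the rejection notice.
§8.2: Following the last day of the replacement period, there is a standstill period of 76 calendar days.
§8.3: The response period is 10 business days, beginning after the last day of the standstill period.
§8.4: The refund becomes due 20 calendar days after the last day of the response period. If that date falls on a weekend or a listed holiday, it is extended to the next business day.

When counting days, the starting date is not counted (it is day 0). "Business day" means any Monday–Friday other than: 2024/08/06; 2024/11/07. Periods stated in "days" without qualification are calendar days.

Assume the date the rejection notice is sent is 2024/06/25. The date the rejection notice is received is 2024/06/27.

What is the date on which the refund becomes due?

2024/11/12

The last day of the replacement period: 2024/06/27 + 28 days = 2024/07/25.
Adding 76 calendar days to 2024/07/25 gives 2024/10/09, which is the last day of the standstill period.
From Wednesday, 2024/10/09, 10 business days (Oct 10, Oct 11, Oct 14, Oct 15, Oct 16, Oct 17, Oct 18, Oct 21, Oct 22, Oct 23, skipping weekends) brings us to Wednesday, 2024/10/23, which is the last day of the response period.
The date on which the refund becomes due: 20 calendar days after 2024/10/23 is 2024/11/12. 2024/11/12 is a Tuesday and is not a listed holiday, so no roll-forward applies.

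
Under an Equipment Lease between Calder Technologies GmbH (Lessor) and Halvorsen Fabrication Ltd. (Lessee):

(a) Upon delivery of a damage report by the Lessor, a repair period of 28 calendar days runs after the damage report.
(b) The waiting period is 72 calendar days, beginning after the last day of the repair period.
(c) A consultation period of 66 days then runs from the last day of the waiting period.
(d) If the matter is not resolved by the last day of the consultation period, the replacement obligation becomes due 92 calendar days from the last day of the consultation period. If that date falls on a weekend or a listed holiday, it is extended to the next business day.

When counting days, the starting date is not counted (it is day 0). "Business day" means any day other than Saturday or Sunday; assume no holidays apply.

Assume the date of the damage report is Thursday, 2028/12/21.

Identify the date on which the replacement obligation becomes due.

2029/09/05

The last day of the repair period: 28 calendar days after 2028/12/21 is 2029/01/18.
The last day of the waiting period: 72 calendar days after 2029/01/18 is 2029/03/31.
Adding 66 calendar days to 2029/03/31 gives 2029/06/05, which is the last day of the consultation period.
Adding 92 calendar days to 2029/06/05 gives 2029/09/05, which is the date on which the replacement obligation becomes due. 2029/09/05 is a Wednesday, so no roll-forward applies.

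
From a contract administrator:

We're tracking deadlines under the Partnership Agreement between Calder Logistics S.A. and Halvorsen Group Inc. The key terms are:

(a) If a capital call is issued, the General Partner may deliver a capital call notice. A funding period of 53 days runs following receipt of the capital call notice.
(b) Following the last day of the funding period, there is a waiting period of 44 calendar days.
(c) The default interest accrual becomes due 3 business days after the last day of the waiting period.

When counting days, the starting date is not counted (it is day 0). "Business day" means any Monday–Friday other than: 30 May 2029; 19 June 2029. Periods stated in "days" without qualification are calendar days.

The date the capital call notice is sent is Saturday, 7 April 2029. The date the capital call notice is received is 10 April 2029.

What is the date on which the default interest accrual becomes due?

The last day of the funding period: 10 April 2029 + 53 days = 2 June 2029.
Adding 44 calendar days to 2 June 2029 gives 16 July 2029, which is the last day of the waiting period.
The date on which the default interest accrual becomes due: 3 business days after Monday, 16 July 2029, skipping weekends — Jul 17, Jul 18, Jul 19 — lands on Thursday, 19 July 2029.

19 July 2029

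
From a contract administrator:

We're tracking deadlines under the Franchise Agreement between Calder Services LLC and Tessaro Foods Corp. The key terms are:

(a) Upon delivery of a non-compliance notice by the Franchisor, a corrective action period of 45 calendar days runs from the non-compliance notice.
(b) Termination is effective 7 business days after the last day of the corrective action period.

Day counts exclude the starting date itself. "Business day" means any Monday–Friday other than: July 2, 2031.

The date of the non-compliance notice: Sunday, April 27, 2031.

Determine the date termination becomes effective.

June 20, 2031

The last day of the corrective action period: April 27, 2031 + 45 days = June 11, 2031.
The date termination becomes effective: 7 business days after Wednesday, June 11, 2031, skipping weekends — Jun 12, Jun 13, Jun 16, Jun 17, Jun 18, Jun 19, Jun 20 — lands on Friday, June 20, 2031.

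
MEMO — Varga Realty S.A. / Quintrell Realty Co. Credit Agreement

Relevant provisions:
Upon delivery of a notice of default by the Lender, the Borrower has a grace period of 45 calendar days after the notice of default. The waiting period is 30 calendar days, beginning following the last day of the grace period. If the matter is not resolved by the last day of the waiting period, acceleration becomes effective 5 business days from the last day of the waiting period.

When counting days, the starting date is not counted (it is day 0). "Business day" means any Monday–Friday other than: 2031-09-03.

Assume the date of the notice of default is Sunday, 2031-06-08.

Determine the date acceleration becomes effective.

The last day of the grace period: 45 calendar days after 2031-06-08 is 2031-07-23.
The last day of the waiting period: 2031-07-23 + 30 days = 2031-08-22.
The date acceleration becomes effective: 5 business days after Friday, 2031-08-22, skipping weekends — Aug 25, Aug 26, Aug 27, Aug 28, Aug 29 — lands on Friday, 2031-08-29.

2031-08-29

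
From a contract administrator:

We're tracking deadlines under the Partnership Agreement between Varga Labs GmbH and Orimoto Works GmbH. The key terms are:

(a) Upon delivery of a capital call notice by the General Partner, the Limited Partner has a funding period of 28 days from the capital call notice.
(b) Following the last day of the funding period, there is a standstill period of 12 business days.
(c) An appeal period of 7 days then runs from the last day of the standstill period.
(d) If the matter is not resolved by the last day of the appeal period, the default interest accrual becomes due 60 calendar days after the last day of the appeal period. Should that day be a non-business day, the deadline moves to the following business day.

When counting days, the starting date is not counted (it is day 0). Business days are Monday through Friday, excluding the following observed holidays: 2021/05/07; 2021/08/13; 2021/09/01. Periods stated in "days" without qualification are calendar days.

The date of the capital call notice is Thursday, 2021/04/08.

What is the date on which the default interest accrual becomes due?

The last day of the funding period: 2021/04/08 + 28 days = 2021/05/06.
The last day of the standstill period: counting 12 business days from Thursday, 2021/05/06 (May 10, May 11, May 12, May 13, …, May 21, May 24, May 25, skipping weekends and the listed holiday on May 7) reaches Tuesday, 2021/05/25.
The last day of the appeal period: 2021/05/25 + 7 days = 2021/06/01.
The date on which the default interest accrual becomes due: 2021/06/01 + 60 days = 2021/07/31. That falls on a Saturday, so it rolls to the next business day, Monday, 2021/08/02.

2021/08/02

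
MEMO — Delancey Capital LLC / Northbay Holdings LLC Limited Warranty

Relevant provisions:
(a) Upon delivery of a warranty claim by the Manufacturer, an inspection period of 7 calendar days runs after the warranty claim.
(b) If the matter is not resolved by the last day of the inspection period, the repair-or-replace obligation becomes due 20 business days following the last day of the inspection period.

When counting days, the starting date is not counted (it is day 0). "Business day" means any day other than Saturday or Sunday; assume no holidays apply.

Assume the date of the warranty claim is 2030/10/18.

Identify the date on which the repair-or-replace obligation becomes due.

The last day of the inspection period: 7 calendar days after 2030/10/18 is 2030/10/25.
The date on which the repair-or-replace obligation becomes due: counting 20 business days from Friday, 2030/10/25 (Oct 28, Oct 29, Oct 30, Oct 31, …, Nov 20, Nov 21, Nov 22, skipping weekends) reaches Friday, 2030/11/22.

2030/11/22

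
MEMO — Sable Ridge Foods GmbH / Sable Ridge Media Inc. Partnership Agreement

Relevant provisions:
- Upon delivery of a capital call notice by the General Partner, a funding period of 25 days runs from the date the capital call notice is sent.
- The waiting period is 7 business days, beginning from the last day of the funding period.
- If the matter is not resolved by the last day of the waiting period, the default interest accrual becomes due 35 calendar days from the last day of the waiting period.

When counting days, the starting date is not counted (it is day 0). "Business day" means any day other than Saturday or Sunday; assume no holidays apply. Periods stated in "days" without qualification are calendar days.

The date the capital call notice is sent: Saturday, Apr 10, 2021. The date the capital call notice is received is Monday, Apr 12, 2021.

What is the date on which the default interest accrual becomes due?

Jun 18, 2021

The last day of the funding period: Apr 10, 2021 + 25 days = May 5, 2021.
The last day of the waiting period: 7 business days after Wednesday, May 5, 2021, skipping weekends — May 6, May 7, May 10, May 11, May 12, May 13, May 14 — lands on Friday, May 14, 2021.
The date on which the default interest accrual becomes due: May 14, 2021 + 35 days = Jun 18, 2021.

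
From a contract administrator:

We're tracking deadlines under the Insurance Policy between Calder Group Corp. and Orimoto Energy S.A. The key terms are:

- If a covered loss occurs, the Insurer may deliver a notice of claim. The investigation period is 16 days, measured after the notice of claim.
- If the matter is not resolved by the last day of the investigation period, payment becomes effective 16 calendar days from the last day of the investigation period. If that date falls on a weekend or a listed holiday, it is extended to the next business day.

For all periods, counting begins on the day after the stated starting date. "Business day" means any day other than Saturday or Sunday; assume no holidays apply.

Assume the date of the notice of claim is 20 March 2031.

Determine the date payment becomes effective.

21 April 2031

Adding 16 calendar days to 20 March 2031 gives 5 April 2031, which is the last day of the investigation period.
Adding 16 calendar days to 5 April 2031 gives 21 April 2031, which is the date payment becomes effective. 21 April 2031 is a Monday, so no roll-forward applies.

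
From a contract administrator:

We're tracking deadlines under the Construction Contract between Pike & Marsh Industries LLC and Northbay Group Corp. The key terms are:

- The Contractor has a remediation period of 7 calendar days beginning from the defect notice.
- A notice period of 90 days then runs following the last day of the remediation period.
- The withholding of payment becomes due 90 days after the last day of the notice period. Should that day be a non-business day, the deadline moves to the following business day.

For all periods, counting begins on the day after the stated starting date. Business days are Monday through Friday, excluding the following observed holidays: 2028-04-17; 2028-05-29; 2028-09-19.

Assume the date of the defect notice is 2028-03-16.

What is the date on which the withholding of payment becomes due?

Adding 7 calendar days to 2028-03-16 gives 2028-03-23, which is the last day of the remediation period.
Adding 90 calendar days to 2028-03-23 gives 2028-06-21, which is the last day of the notice period.
The date on which the withholding of payment becomes due: 90 calendar days after 2028-06-21 is 2028-09-19. That falls on Tuesday, a listed holiday, so it rolls to the next business day, Wednesday, 2028-09-20.

2028-09-20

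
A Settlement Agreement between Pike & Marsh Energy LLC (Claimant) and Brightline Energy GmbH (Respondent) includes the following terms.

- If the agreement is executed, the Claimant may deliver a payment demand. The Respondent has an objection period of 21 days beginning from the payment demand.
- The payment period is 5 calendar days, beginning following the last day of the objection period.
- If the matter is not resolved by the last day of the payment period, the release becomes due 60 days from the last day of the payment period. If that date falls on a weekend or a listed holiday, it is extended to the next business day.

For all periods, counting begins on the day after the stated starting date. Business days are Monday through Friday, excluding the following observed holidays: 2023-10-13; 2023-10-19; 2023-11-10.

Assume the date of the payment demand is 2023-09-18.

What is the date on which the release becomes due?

Adding 21 calendar days to 2023-09-18 gives 2023-10-09, which is the last day of the objection period.
The last day of the payment period: 2023-10-09 + 5 days = 2023-10-14.
Adding 60 calendar days to 2023-10-14 gives 2023-12-13, which is the date on which the release becomes due. 2023-12-13 is a Wednesday and is not a listed holiday, so no roll-forward applies.

2023-12-13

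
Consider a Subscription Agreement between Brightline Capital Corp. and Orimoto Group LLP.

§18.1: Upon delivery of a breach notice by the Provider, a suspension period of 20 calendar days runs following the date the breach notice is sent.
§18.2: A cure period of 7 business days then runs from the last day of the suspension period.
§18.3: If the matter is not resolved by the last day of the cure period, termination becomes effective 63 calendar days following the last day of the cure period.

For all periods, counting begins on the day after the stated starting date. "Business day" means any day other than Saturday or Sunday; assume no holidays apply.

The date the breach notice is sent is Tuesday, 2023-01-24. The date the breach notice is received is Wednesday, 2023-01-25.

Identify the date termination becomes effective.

The last day of the suspension period: 2023-01-24 + 20 days = 2023-02-13.
The last day of the cure period: 7 business days after Monday, 2023-02-13, skipping weekends — Feb 14, Feb 15, Feb 16, Feb 17, Feb 20, Feb 21, Feb 22 — lands on Wednesday, 2023-02-22.
Adding 63 calendar days to 2023-02-22 gives 2023-04-26, which is the date termination becomes effective.

2023-04-26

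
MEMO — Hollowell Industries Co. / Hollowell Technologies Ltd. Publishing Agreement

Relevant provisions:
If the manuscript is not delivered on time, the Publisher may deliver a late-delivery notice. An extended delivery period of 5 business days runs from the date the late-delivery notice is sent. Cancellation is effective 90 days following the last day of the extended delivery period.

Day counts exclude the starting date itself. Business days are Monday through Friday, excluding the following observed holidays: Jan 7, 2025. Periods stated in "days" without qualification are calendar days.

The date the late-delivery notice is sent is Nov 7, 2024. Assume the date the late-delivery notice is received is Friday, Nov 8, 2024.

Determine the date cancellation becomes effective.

The last day of the extended delivery period: 5 business days after Thursday, Nov 7, 2024, skipping weekends — Nov 8, Nov 11, Nov 12, Nov 13, Nov 14 — lands on Thursday, Nov 14, 2024.
Adding 90 calendar days to Nov 14, 2024 gives Feb 12, 2025, which is the date cancellation becomes effective.

Feb 12, 2025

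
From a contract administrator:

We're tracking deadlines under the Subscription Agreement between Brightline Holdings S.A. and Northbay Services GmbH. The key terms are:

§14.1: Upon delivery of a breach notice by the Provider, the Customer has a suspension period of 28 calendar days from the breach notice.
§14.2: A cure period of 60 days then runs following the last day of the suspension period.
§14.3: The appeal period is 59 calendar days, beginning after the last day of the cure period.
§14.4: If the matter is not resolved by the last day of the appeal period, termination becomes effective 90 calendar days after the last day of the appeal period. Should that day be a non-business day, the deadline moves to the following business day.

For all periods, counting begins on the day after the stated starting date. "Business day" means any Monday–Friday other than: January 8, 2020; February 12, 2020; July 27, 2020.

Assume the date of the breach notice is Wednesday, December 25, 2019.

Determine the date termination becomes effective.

Adding 28 calendar days to December 25, 2019 gives January 22, 2020, which is the last day of the suspension period.
Adding 60 calendar days to January 22, 2020 gives March 22, 2020, which is the last day of the cure period.
The last day of the appeal period: March 22, 2020 + 59 days = May 20, 2020.
The date termination becomes effective: May 20, 2020 + 90 days = August 18, 2020. August 18, 2020 is a Tuesday and is not a listed holiday, so no roll-forward applies.

August 18, 2020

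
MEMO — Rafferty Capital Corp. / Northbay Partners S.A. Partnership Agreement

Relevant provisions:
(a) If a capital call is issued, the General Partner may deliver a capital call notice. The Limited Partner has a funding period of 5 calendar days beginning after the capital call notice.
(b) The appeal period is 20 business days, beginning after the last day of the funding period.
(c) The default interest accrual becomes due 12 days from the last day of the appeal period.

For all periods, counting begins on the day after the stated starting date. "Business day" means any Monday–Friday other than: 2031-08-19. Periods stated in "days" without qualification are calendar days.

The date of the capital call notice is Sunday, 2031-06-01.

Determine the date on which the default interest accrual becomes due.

The last day of the funding period: 5 calendar days after 2031-06-01 is 2031-06-06.
The last day of the appeal period: 20 business days after Friday, 2031-06-06, skipping weekends — Jun 9, Jun 10, Jun 11, Jun 12, …, Jul 2, Jul 3, Jul 4 — lands on Friday, 2031-07-04.
Adding 12 calendar days to 2031-07-04 gives 2031-07-16, which is the date on which the default interest accrual becomes due.

2031-07-16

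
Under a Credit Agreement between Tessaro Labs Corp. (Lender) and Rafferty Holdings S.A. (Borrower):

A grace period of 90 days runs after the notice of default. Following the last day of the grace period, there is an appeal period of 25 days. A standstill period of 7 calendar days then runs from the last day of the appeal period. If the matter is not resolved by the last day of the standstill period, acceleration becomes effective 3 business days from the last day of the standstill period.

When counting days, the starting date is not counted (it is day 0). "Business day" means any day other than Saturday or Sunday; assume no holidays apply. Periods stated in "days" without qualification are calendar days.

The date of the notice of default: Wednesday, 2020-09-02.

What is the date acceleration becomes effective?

Adding 90 calendar days to 2020-09-02 gives 2020-12-01, which is the last day of the grace period.
Adding 25 calendar days to 2020-12-01 gives 2020-12-26, which is the last day of the appeal period.
The last day of the standstill period: 7 calendar days after 2020-12-26 is 2021-01-02.
The date acceleration becomes effective: counting 3 business days from Saturday, 2021-01-02 (Jan 4, Jan 5, Jan 6, skipping weekends) reaches Wednesday, 2021-01-06.

2021-01-06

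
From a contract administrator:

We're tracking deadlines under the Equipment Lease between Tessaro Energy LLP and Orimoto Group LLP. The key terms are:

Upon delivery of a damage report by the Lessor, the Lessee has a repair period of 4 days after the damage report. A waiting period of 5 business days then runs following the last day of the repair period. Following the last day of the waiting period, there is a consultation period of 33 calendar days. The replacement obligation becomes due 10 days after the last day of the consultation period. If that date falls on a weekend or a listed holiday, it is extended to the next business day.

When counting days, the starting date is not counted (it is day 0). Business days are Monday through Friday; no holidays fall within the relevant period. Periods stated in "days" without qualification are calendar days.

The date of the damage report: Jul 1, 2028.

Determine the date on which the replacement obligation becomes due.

Aug 24, 2028

The last day of the repair period: 4 calendar days after Jul 1, 2028 is Jul 5, 2028.
The last day of the waiting period: 5 business days after Wednesday, Jul 5, 2028, skipping weekends — Jul 6, Jul 7, Jul 10, Jul 11, Jul 12 — lands on Wednesday, Jul 12, 2028.
Adding 33 calendar days to Jul 12, 2028 gives Aug 14, 2028, which is the last day of the consultation period.
Adding 10 calendar days to Aug 14, 2028 gives Aug 24, 2028, which is the date on which the replacement obligation becomes due. Aug 24, 2028 is a Thursday, so no roll-forward applies.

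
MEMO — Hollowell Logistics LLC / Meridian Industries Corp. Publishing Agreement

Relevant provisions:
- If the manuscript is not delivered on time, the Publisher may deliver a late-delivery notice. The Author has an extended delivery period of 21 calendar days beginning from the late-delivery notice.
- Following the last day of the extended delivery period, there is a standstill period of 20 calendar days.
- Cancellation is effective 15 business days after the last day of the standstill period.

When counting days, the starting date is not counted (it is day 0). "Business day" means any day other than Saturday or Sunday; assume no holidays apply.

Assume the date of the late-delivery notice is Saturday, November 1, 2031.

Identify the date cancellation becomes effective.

Adding 21 calendar days to November 1, 2031 gives November 22, 2031, which is the last day of the extended delivery period.
The last day of the standstill period: November 22, 2031 + 20 days = December 12, 2031.
The date cancellation becomes effective: counting 15 business days from Friday, December 12, 2031 (Dec 15, Dec 16, Dec 17, Dec 18, …, Dec 31, Jan 1, Jan 2, skipping weekends) reaches Friday, January 2, 2032.

January 2, 2032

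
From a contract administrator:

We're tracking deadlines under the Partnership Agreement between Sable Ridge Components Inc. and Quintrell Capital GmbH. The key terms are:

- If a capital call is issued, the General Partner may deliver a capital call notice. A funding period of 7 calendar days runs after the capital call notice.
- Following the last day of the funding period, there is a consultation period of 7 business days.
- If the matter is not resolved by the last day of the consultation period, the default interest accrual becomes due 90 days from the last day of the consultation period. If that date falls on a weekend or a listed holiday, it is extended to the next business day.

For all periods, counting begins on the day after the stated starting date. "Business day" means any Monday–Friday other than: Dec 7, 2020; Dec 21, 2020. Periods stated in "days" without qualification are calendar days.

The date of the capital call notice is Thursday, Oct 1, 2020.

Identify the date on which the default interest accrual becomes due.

Jan 18, 2021

The last day of the funding period: Oct 1, 2020 + 7 days = Oct 8, 2020.
The last day of the consultation period: 7 business days after Thursday, Oct 8, 2020, skipping weekends — Oct 9, Oct 12, Oct 13, Oct 14, Oct 15, Oct 16, Oct 19 — lands on Monday, Oct 19, 2020.
Adding 90 calendar days to Oct 19, 2020 gives Jan 17, 2021, which is the date on which the default interest accrual becomes due. That falls on a Sunday, so it rolls to the next business day, Monday, Jan 18, 2021.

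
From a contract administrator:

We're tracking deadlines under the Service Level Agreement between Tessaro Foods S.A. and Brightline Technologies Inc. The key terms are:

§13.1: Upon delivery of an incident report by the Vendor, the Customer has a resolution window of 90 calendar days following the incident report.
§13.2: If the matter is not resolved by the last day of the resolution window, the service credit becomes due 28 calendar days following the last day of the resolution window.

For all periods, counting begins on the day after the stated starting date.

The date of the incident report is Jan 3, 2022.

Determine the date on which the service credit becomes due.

May 1, 2022

Adding 90 calendar days to Jan 3, 2022 gives Apr 3, 2022, which is the last day of the resolution window.
Adding 28 calendar days to Apr 3, 2022 gives May 1, 2022, which is the date on which the service credit becomes due.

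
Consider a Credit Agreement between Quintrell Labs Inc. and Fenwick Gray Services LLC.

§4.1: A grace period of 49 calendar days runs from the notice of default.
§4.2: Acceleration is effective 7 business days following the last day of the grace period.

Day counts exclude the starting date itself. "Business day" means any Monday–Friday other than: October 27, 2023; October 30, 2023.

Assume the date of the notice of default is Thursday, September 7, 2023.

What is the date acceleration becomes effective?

Adding 49 calendar days to September 7, 2023 gives October 26, 2023, which is the last day of the grace period.
The date acceleration becomes effective: counting 7 business days from Thursday, October 26, 2023 (Oct 31, Nov 1, Nov 2, Nov 3, Nov 6, Nov 7, Nov 8, skipping weekends and the listed holidays on Oct 27, Oct 30) reaches Wednesday, November 8, 2023.

November 8, 2023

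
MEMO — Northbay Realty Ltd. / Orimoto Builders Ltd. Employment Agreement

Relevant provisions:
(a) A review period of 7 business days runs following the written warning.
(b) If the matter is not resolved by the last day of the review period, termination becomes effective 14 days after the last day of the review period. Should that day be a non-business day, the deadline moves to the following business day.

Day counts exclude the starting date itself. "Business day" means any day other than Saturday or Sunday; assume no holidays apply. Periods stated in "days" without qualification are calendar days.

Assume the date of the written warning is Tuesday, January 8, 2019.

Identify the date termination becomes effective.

January 31, 2019

The last day of the review period: counting 7 business days from Tuesday, January 8, 2019 (Jan 9, Jan 10, Jan 11, Jan 14, Jan 15, Jan 16, Jan 17, skipping weekends) reaches Thursday, January 17, 2019.
The date termination becomes effective: 14 calendar days after January 17, 2019 is January 31, 2019. January 31, 2019 is a Thursday, so no roll-forward applies.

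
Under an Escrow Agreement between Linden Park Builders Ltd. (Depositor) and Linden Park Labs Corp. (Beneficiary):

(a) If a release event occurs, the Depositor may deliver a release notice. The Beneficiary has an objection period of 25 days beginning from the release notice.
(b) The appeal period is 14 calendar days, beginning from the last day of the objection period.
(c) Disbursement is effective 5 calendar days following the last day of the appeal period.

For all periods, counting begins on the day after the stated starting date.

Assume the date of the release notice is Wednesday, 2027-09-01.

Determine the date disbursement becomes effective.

2027-10-15

The last day of the objection period: 25 calendar days after 2027-09-01 is 2027-09-26.
The last day of the appeal period: 2027-09-26 + 14 days = 2027-10-10.
The date disbursement becomes effective: 2027-10-10 + 5 days = 2027-10-15.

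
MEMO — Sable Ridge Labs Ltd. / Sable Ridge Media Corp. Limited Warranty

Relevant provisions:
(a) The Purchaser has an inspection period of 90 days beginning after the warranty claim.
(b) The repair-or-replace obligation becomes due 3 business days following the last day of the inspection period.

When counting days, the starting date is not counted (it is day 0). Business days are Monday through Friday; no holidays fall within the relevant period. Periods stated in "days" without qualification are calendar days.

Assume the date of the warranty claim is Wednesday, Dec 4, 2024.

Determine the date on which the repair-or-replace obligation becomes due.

Mar 7, 2025

The last day of the inspection period: Dec 4, 2024 + 90 days = Mar 4, 2025.
The date on which the repair-or-replace obligation becomes due: 3 business days after Tuesday, Mar 4, 2025, skipping weekends — Mar 5, Mar 6, Mar 7 — lands on Friday, Mar 7, 2025.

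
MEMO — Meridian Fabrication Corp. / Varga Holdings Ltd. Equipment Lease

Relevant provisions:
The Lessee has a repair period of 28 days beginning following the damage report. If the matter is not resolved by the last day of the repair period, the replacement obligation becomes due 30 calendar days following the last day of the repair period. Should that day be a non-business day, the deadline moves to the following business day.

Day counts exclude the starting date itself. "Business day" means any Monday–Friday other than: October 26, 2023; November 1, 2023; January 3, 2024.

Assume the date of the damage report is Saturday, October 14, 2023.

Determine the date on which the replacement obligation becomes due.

The last day of the repair period: 28 calendar days after October 14, 2023 is November 11, 2023.
The date on which the replacement obligation becomes due: November 11, 2023 + 30 days = December 11, 2023. December 11, 2023 is a Monday and is not a listed holiday, so no roll-forward applies.

December 11, 2023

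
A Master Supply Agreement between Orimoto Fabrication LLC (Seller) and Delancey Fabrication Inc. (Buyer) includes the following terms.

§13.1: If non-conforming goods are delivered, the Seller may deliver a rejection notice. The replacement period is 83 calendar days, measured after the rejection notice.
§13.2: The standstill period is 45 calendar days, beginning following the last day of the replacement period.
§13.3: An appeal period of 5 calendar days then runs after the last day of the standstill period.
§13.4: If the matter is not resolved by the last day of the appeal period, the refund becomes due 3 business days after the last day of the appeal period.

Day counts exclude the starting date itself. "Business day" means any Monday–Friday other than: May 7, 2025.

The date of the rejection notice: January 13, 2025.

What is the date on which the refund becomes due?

May 29, 2025

The last day of the replacement period: January 13, 2025 + 83 days = April 6, 2025.
Adding 45 calendar days to April 6, 2025 gives May 21, 2025, which is the last day of the standstill period.
The last day of the appeal period: May 21, 2025 + 5 days = May 26, 2025.
From Monday, May 26, 2025, 3 business days (May 27, May 28, May 29, skipping weekends) brings us to Thursday, May 29, 2025, which is the date on which the refund becomes due.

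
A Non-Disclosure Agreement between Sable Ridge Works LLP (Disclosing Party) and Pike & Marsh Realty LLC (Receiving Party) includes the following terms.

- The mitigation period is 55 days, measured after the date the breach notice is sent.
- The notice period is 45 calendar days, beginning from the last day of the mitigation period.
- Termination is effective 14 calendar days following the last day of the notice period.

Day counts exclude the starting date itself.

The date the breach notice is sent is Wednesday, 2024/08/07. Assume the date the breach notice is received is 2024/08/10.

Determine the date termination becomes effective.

2024/11/29

The last day of the mitigation period: 55 calendar days after 2024/08/07 is 2024/10/01.
The last day of the notice period: 2024/10/01 + 45 days = 2024/11/15.
The date termination becomes effective: 2024/11/15 + 14 days = 2024/11/29.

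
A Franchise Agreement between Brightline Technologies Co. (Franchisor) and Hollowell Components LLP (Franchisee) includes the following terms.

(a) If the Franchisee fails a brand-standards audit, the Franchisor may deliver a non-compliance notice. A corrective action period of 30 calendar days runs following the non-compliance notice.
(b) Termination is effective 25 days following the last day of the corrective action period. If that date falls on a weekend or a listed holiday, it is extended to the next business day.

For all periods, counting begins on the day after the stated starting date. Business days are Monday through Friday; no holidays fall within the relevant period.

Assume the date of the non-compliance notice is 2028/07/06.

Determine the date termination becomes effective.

2028/08/30

Adding 30 calendar days to 2028/07/06 gives 2028/08/05, which is the last day of the corrective action period.
Adding 25 calendar days to 2028/08/05 gives 2028/08/30, which is the date termination becomes effective. 2028/08/30 is a Wednesday, so no roll-forward applies.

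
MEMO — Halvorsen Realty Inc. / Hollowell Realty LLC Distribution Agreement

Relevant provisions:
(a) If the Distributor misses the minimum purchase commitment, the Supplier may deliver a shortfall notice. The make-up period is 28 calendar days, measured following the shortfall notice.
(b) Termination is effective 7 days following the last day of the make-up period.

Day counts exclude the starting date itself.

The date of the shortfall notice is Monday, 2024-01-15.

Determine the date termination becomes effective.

2024-02-19

The last day of the make-up period: 2024-01-15 + 28 days = 2024-02-12.
The date termination becomes effective: 7 calendar days after 2024-02-12 is 2024-02-19.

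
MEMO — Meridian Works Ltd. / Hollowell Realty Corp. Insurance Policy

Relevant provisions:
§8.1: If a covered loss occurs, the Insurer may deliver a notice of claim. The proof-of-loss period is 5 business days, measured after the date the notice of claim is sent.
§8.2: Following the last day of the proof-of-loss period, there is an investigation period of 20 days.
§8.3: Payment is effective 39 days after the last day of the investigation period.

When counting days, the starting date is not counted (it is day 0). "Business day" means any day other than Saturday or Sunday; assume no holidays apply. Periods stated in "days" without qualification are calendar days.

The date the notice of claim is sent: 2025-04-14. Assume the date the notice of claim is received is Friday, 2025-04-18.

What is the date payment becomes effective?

2025-06-19

From Monday, 2025-04-14, 5 business days (Apr 15, Apr 16, Apr 17, Apr 18, Apr 21, skipping weekends) brings us to Monday, 2025-04-21, which is the last day of the proof-of-loss period.
Adding 20 calendar days to 2025-04-21 gives 2025-05-11, which is the last day of the investigation period.
The date payment becomes effective: 39 calendar days after 2025-05-11 is 2025-06-19.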